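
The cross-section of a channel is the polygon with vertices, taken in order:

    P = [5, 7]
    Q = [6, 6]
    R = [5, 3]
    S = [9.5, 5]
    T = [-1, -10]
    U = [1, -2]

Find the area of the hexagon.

44.25

Apply the shoelace (surveyor's) formula: 2A = Σ (x_i·y_{i+1} − x_{i+1}·y_i), indices taken mod 6.
P→Q: (5)(6) − (6)(7) = -12
Q→R: (6)(3) − (5)(6) = -12
R→S: (5)(5) − (9.5)(3) = -3.5
S→T: (9.5)(-10) − (-1)(5) = -90
T→U: (-1)(-2) − (1)(-10) = 12
U→P: (1)(7) − (5)(-2) = 17
Σ = -88.5
Area = |Σ|/2 = 44.25.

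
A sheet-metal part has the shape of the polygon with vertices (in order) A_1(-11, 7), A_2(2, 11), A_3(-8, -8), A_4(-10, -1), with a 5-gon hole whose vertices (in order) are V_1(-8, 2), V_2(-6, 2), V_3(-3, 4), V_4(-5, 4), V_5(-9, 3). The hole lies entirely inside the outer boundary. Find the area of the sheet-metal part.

Outer boundary:
Apply the shoelace formula: 2A = Σ (x_i·y_{i+1} − x_{i+1}·y_i), indices taken mod 4.
Cross-terms: -135, 72, -72, -81  ⇒  Σ = -216
Area = |Σ|/2 = 108.
Hole:
Σ = (-4) + (-18) + (8) + (21) + (6) = 13
Area = |Σ|/2 = 6.5.
Net area = 108 − 6.5 = 101.5.

101.5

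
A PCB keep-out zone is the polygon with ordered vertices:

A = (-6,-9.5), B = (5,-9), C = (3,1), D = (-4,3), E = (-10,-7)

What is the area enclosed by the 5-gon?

Σ = (101.5) + (32) + (13) + (58) + (53) = 257.5
Area = |Σ|/2 = 128.75.

128.75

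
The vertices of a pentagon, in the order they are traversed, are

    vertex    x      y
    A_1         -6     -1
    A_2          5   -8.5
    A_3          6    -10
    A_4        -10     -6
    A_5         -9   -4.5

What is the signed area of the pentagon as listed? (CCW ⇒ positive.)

-53

Apply the shoelace formula: 2A = Σ (x_i·y_{i+1} − x_{i+1}·y_i), indices taken mod 5.
A_1→A_2: (-6)(-8.5) − (5)(-1) = 56
A_2→A_3: (5)(-10) − (6)(-8.5) = 1
A_3→A_4: (6)(-6) − (-10)(-10) = -136
A_4→A_5: (-10)(-4.5) − (-9)(-6) = -9
A_5→A_1: (-9)(-1) − (-6)(-4.5) = -18
Σ = -106
Signed area = Σ/2 = -53 (negative ⇒ clockwise traversal).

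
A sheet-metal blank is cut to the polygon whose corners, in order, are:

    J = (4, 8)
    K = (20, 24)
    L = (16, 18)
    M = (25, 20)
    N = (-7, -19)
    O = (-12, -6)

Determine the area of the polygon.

405.5

Σ = (-64) + (-24) + (-130) + (-335) + (-186) + (-72) = -811
Area = |Σ|/2 = 405.5.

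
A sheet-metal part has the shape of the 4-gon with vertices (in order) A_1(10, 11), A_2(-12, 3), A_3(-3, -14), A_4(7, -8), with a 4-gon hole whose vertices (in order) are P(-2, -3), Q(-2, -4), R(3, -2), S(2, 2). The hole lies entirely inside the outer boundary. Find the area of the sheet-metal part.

Outer boundary:
A_1→A_2: (10)(3) − (-12)(11) = 162
A_2→A_3: (-12)(-14) − (-3)(3) = 177
A_3→A_4: (-3)(-8) − (7)(-14) = 122
A_4→A_1: (7)(11) − (10)(-8) = 157
Σ = 618
Area = |Σ|/2 = 309.
Hole:
Σ = (2) + (16) + (10) + (-2) = 26
Area = |Σ|/2 = 13.
Net area = 309 − 13 = 296.

296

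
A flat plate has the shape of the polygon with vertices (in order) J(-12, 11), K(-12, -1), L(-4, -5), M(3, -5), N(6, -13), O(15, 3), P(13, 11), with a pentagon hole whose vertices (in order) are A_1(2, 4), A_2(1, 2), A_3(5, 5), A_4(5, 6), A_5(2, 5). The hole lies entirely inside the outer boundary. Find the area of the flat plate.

Outer boundary:
Apply the shoelace (surveyor's) formula: 2A = Σ (x_i·y_{i+1} − x_{i+1}·y_i), indices taken mod 7.
Σ = (144) + (56) + (35) + (-9) + (213) + (126) + (275) = 840
Area = |Σ|/2 = 420.
Hole:
Apply the shoelace (surveyor's) formula: 2A = Σ (x_i·y_{i+1} − x_{i+1}·y_i), indices taken mod 5.
A_1→A_2: (2)(2) − (1)(4) = 0
A_2→A_3: (1)(5) − (5)(2) = -5
A_3→A_4: (5)(6) − (5)(5) = 5
A_4→A_5: (5)(5) − (2)(6) = 13
A_5→A_1: (2)(4) − (2)(5) = -2
Σ = 11
Area = |Σ|/2 = 5.5.
Net area = 420 − 5.5 = 414.5.

414.5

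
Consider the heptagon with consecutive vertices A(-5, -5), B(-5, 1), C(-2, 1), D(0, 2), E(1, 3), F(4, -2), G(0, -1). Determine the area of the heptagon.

Apply Gauss's area formula: 2A = Σ (x_i·y_{i+1} − x_{i+1}·y_i), indices taken mod 7.
A→B: (-5)(1) − (-5)(-5) = -30
B→C: (-5)(1) − (-2)(1) = -3
C→D: (-2)(2) − (0)(1) = -4
D→E: (0)(3) − (1)(2) = -2
E→F: (1)(-2) − (4)(3) = -14
F→G: (4)(-1) − (0)(-2) = -4
G→A: (0)(-5) − (-5)(-1) = -5
Σ = -62
Area = |Σ|/2 = 31.

31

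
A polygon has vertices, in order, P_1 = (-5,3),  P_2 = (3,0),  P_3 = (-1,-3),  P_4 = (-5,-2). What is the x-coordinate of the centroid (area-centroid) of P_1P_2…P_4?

Apply the shoelace formula. First the cross-terms c_i = x_i·y_{i+1} − x_{i+1}·y_i:
  -9, -9, -13, -25  ⇒  2A = -56, A = -28.
Then Σ (x_i + x_{i+1})·c_i = 328, so x̄ = 328 / (6·(-28)) = -41/21.

-41/21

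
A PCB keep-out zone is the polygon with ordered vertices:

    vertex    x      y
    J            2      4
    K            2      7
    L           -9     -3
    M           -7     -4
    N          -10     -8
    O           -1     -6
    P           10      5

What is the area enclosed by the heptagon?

115.5

Cross-terms: 6, 57, 15, 16, 52, 55, 30  ⇒  Σ = 231
Area = |Σ|/2 = 115.5.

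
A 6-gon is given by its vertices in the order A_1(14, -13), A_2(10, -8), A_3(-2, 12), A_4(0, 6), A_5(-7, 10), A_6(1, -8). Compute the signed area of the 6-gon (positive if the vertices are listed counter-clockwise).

Apply the shoelace (surveyor's) formula: 2A = Σ (x_i·y_{i+1} − x_{i+1}·y_i), indices taken mod 6.
Σ = (18) + (104) + (-12) + (42) + (46) + (99) = 297
Signed area = Σ/2 = 148.5 (positive ⇒ counter-clockwise traversal).

148.5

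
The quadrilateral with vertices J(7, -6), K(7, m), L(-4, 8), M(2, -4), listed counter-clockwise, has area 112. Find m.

10

Write out the shoelace sum; only the two edges meeting at K involve m:
2·Area = [(7·m − 7·(-6)) + (7·8 − (-4)·m)] + 16
       = 11·m + 114 = 224
⇒ m = 10.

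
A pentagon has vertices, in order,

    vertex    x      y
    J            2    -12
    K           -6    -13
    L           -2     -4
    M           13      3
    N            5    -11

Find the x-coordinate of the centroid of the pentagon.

Apply the surveyor's formula. First the cross-terms c_i = x_i·y_{i+1} − x_{i+1}·y_i:
  -98, -2, 46, -158, -38  ⇒  2A = -250, A = -125.
Then Σ (x_i + x_{i+1})·c_i = -2196, so x̄ = -2196 / (6·(-125)) = 2.928.

2.928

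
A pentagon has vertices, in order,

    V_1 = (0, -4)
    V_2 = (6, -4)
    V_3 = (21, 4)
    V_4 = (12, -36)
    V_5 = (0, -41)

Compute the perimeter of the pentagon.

114

|V_1V_2| = √((6)² + (0)²) = √36 = 6
|V_2V_3| = √((15)² + (8)²) = √289 = 17
|V_3V_4| = √((-9)² + (-40)²) = √1681 = 41
|V_4V_5| = √((-12)² + (-5)²) = √169 = 13
|V_5V_1| = √((0)² + (37)²) = √1369 = 37
Perimeter = 6 + 17 + 41 + 13 + 37 = 114.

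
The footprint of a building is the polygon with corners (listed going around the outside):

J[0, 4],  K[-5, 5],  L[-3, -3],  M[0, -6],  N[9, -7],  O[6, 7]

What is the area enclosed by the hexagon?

125.5

Σ = (20) + (30) + (18) + (54) + (105) + (24) = 251
Area = |Σ|/2 = 125.5.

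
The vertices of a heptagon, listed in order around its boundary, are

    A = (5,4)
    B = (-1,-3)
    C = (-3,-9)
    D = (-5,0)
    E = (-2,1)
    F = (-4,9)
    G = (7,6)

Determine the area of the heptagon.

82

Apply Gauss's area formula: 2A = Σ (x_i·y_{i+1} − x_{i+1}·y_i), indices taken mod 7.
A→B: (5)(-3) − (-1)(4) = -11
B→C: (-1)(-9) − (-3)(-3) = 0
C→D: (-3)(0) − (-5)(-9) = -45
D→E: (-5)(1) − (-2)(0) = -5
E→F: (-2)(9) − (-4)(1) = -14
F→G: (-4)(6) − (7)(9) = -87
G→A: (7)(4) − (5)(6) = -2
Σ = -164
Area = |Σ|/2 = 82.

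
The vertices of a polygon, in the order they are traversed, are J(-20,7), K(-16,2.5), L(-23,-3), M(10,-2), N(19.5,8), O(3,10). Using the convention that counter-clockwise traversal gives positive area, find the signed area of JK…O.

377.25

Apply the shoelace formula: 2A = Σ (x_i·y_{i+1} − x_{i+1}·y_i), indices taken mod 6.
Cross-terms: 62, 105.5, 76, 119, 171, 221  ⇒  Σ = 754.5
Signed area = Σ/2 = 377.25 (positive ⇒ counter-clockwise traversal).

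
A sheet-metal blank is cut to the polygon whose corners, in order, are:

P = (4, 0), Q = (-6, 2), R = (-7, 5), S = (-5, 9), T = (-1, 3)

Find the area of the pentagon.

32

Apply Gauss's area formula: 2A = Σ (x_i·y_{i+1} − x_{i+1}·y_i), indices taken mod 5.
Σ = (8) + (-16) + (-38) + (-6) + (-12) = -64
Area = |Σ|/2 = 32.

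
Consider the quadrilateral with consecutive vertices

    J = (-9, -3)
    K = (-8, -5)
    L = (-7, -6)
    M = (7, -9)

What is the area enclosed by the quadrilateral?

Apply the surveyor's formula: 2A = Σ (x_i·y_{i+1} − x_{i+1}·y_i), indices taken mod 4.
Σ = (21) + (13) + (105) + (-102) = 37
Area = |Σ|/2 = 18.5.

18.5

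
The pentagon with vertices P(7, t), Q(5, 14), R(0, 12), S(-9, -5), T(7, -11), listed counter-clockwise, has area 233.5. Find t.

The doubled signed area Σ (x_i y_{i+1} − x_{i+1} y_i) is linear in t.
With t=0 it equals 477; the coefficient of t is 2 (from the two edges through P).
So 2·t + 477 = 2·233.5 = 467 ⇒ t = -5.

-5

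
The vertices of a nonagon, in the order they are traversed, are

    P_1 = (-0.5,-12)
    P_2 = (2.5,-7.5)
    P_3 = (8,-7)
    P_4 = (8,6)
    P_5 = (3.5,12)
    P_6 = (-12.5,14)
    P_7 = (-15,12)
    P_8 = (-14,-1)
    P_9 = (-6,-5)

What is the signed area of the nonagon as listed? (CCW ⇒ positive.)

415.375

Apply the surveyor's formula: 2A = Σ (x_i·y_{i+1} − x_{i+1}·y_i), indices taken mod 9.
Σ = (33.75) + (42.5) + (104) + (75) + (199) + (60) + (183) + (64) + (69.5) = 830.75
Signed area = Σ/2 = 415.375 (positive ⇒ counter-clockwise traversal).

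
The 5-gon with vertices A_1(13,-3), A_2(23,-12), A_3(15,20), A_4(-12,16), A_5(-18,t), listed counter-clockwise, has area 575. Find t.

9

Write out the shoelace sum; only the two edges meeting at A_5 involve t:
2·Area = [((-12)·t − (-18)·16) + ((-18)·(-3) − 13·t)] + 1033
       = -25·t + 1375 = 1150
⇒ t = 9.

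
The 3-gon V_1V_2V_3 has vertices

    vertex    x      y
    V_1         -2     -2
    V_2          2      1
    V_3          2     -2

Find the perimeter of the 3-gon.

12

|V_1V_2| = √((4)² + (3)²) = √25 = 5
|V_2V_3| = √((0)² + (-3)²) = √9 = 3
|V_3V_1| = √((-4)² + (0)²) = √16 = 4
Perimeter = 5 + 3 + 4 = 12.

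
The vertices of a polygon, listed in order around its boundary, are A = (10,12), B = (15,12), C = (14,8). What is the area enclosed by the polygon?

10

Apply the shoelace formula: 2A = Σ (x_i·y_{i+1} − x_{i+1}·y_i), indices taken mod 3.
A→B: (10)(12) − (15)(12) = -60
B→C: (15)(8) − (14)(12) = -48
C→A: (14)(12) − (10)(8) = 88
Σ = -20
Area = |Σ|/2 = 10.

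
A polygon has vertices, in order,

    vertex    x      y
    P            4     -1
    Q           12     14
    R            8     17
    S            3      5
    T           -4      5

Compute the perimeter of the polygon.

52

|PQ| = √((8)² + (15)²) = √289 = 17
|QR| = √((-4)² + (3)²) = √25 = 5
|RS| = √((-5)² + (-12)²) = √169 = 13
|ST| = √((-7)² + (0)²) = √49 = 7
|TP| = √((8)² + (-6)²) = √100 = 10
Perimeter = 17 + 5 + 13 + 7 + 10 = 52.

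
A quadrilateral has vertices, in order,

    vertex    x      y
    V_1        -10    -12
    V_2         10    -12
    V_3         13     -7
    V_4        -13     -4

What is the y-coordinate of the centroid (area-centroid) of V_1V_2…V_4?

-2559/299

Apply Gauss's area formula. First the cross-terms c_i = x_i·y_{i+1} − x_{i+1}·y_i:
  240, 86, -143, 116  ⇒  2A = 299, A = 149.5.
Then Σ (y_i + y_{i+1})·c_i = -7677, so ȳ = -7677 / (6·149.5) = -2559/299.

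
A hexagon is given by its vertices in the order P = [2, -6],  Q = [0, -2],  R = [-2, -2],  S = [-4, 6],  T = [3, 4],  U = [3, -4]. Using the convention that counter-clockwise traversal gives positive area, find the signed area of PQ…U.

Apply the shoelace (surveyor's) formula: 2A = Σ (x_i·y_{i+1} − x_{i+1}·y_i), indices taken mod 6.
Σ = (-4) + (-4) + (-20) + (-34) + (-24) + (-10) = -96
Signed area = Σ/2 = -48 (negative ⇒ clockwise traversal).

-48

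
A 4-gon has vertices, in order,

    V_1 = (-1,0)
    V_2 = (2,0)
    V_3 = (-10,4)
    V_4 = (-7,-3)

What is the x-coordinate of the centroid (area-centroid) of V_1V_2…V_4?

-38/7

Apply the shoelace (surveyor's) formula. First the cross-terms c_i = x_i·y_{i+1} − x_{i+1}·y_i:
  0, 8, 58, -3  ⇒  2A = 63, A = 31.5.
Then Σ (x_i + x_{i+1})·c_i = -1026, so x̄ = -1026 / (6·31.5) = -38/7.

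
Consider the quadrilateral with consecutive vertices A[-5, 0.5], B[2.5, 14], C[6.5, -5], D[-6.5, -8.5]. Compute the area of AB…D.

154.125

Cross-terms: -71.25, -103.5, -87.75, -45.75  ⇒  Σ = -308.25
Area = |Σ|/2 = 154.125.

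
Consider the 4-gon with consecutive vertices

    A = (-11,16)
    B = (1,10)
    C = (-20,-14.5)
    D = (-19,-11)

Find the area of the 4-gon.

210.5

Σ = (-126) + (185.5) + (-55.5) + (-425) = -421
Area = |Σ|/2 = 210.5.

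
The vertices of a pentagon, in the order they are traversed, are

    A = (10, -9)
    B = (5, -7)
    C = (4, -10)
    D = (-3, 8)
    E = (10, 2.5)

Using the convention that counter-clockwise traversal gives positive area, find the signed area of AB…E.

Apply Gauss's area formula: 2A = Σ (x_i·y_{i+1} − x_{i+1}·y_i), indices taken mod 5.
Σ = (-25) + (-22) + (2) + (-87.5) + (-115) = -247.5
Signed area = Σ/2 = -123.75 (negative ⇒ clockwise traversal).

-123.75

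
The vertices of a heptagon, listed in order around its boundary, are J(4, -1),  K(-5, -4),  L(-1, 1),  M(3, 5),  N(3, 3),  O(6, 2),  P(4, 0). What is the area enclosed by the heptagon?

34

Cross-terms: -21, -9, -8, -6, -12, -8, -4  ⇒  Σ = -68
Area = |Σ|/2 = 34.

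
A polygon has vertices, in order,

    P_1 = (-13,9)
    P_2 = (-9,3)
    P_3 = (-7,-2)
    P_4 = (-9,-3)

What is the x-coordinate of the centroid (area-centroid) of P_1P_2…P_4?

-29/3

Apply the shoelace (surveyor's) formula. First the cross-terms c_i = x_i·y_{i+1} − x_{i+1}·y_i:
  42, 39, 3, -120  ⇒  2A = -36, A = -18.
Then Σ (x_i + x_{i+1})·c_i = 1044, so x̄ = 1044 / (6·(-18)) = -29/3.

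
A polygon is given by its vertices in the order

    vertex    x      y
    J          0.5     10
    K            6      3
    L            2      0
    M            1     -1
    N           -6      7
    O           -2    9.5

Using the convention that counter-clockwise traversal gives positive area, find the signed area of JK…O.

-66.625

Apply the shoelace formula: 2A = Σ (x_i·y_{i+1} − x_{i+1}·y_i), indices taken mod 6.
Cross-terms: -58.5, -6, -2, 1, -43, -24.75  ⇒  Σ = -133.25
Signed area = Σ/2 = -66.625 (negative ⇒ clockwise traversal).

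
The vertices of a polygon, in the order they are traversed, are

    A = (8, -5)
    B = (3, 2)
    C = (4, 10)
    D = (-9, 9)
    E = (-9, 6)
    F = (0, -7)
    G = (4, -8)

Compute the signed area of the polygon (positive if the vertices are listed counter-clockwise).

170.5

Σ = (31) + (22) + (126) + (27) + (63) + (28) + (44) = 341
Signed area = Σ/2 = 170.5 (positive ⇒ counter-clockwise traversal).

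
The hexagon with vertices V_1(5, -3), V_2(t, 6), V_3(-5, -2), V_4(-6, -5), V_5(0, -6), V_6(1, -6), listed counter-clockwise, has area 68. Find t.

-6

Write out the shoelace sum; only the two edges meeting at V_2 involve t:
2·Area = [(5·6 − t·(-3)) + (t·(-2) − (-5)·6)] + 82
       = 1·t + 142 = 136
⇒ t = -6.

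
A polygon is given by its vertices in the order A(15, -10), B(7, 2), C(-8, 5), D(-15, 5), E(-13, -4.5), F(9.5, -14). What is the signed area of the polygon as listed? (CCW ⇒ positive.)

329.125

Apply the shoelace (surveyor's) formula: 2A = Σ (x_i·y_{i+1} − x_{i+1}·y_i), indices taken mod 6.
Cross-terms: 100, 51, 35, 132.5, 224.75, 115  ⇒  Σ = 658.25
Signed area = Σ/2 = 329.125 (positive ⇒ counter-clockwise traversal).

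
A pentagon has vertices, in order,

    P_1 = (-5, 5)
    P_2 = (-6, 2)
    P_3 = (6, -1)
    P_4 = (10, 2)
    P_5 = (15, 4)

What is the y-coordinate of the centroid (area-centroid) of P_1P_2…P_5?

Apply the shoelace (surveyor's) formula. First the cross-terms c_i = x_i·y_{i+1} − x_{i+1}·y_i:
  20, -6, 22, 10, 95  ⇒  2A = 141, A = 70.5.
Then Σ (y_i + y_{i+1})·c_i = 1071, so ȳ = 1071 / (6·70.5) = 119/47.

119/47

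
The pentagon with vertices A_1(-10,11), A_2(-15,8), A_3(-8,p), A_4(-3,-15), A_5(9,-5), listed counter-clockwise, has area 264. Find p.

-5

Write out the shoelace sum; only the two edges meeting at A_3 involve p:
2·Area = [((-15)·p − (-8)·8) + ((-8)·(-15) − (-3)·p)] + 284
       = -12·p + 468 = 528
⇒ p = -5.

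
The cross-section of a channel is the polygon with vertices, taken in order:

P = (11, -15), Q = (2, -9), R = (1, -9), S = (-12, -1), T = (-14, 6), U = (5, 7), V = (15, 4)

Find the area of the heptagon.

Apply Gauss's area formula: 2A = Σ (x_i·y_{i+1} − x_{i+1}·y_i), indices taken mod 7.
Σ = (-69) + (-9) + (-109) + (-86) + (-128) + (-85) + (-269) = -755
Area = |Σ|/2 = 377.5.

377.5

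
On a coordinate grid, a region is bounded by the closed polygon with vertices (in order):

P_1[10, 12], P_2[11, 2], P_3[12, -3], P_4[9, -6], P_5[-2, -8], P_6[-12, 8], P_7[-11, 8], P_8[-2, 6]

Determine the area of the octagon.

276

Apply the surveyor's formula: 2A = Σ (x_i·y_{i+1} − x_{i+1}·y_i), indices taken mod 8.
Cross-terms: -112, -57, -45, -84, -112, -8, -50, -84  ⇒  Σ = -552
Area = |Σ|/2 = 276.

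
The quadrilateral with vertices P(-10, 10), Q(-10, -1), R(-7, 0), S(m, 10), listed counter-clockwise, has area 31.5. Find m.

Write out the shoelace sum; only the two edges meeting at S involve m:
2·Area = [((-7)·10 − m·0) + (m·10 − (-10)·10)] + 103
       = 10·m + 133 = 63
⇒ m = -7.

-7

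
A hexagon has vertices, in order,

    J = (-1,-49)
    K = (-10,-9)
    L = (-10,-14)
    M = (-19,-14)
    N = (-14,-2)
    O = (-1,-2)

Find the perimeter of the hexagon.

|JK| = √((-9)² + (40)²) = √1681 = 41
|KL| = √((0)² + (-5)²) = √25 = 5
|LM| = √((-9)² + (0)²) = √81 = 9
|MN| = √((5)² + (12)²) = √169 = 13
|NO| = √((13)² + (0)²) = √169 = 13
|OJ| = √((0)² + (-47)²) = √2209 = 47
Perimeter = 41 + 5 + 9 + 13 + 13 + 47 = 128.

128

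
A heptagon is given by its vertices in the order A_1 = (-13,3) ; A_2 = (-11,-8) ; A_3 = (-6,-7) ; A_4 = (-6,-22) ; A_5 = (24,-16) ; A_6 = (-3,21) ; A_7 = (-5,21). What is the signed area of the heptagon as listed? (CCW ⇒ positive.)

Σ = (137) + (29) + (90) + (624) + (456) + (42) + (258) = 1636
Signed area = Σ/2 = 818 (positive ⇒ counter-clockwise traversal).

818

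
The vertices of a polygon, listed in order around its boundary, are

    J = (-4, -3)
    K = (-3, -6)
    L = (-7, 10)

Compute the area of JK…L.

2

Σ = (15) + (-72) + (61) = 4
Area = |Σ|/2 = 2.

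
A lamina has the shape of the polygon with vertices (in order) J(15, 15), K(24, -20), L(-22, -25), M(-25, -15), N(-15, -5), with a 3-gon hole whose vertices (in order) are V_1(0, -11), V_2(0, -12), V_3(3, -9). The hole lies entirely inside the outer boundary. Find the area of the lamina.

Outer boundary:
J→K: (15)(-20) − (24)(15) = -660
K→L: (24)(-25) − (-22)(-20) = -1040
L→M: (-22)(-15) − (-25)(-25) = -295
M→N: (-25)(-5) − (-15)(-15) = -100
N→J: (-15)(15) − (15)(-5) = -150
Σ = -2245
Area = |Σ|/2 = 1122.5.
Hole:
Apply Gauss's area formula: 2A = Σ (x_i·y_{i+1} − x_{i+1}·y_i), indices taken mod 3.
Σ = (0) + (36) + (-33) = 3
Area = |Σ|/2 = 1.5.
Net area = 1122.5 − 1.5 = 1121.

1121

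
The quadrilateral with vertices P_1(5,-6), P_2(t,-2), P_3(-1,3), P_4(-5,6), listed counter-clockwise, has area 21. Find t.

5

The doubled signed area Σ (x_i y_{i+1} − x_{i+1} y_i) is linear in t.
With t=0 it equals -3; the coefficient of t is 9 (from the two edges through P_2).
So 9·t + -3 = 2·21 = 42 ⇒ t = 5.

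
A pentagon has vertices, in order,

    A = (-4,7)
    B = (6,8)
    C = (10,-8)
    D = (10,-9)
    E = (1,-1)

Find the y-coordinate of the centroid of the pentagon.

Apply the shoelace (surveyor's) formula. First the cross-terms c_i = x_i·y_{i+1} − x_{i+1}·y_i:
  -74, -128, -10, -1, 3  ⇒  2A = -210, A = -105.
Then Σ (y_i + y_{i+1})·c_i = -912, so ȳ = -912 / (6·(-105)) = 152/105.

152/105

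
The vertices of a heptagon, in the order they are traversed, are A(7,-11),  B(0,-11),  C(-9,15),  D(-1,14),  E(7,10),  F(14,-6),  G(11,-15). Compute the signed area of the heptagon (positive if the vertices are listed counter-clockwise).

-368.5

Σ = (-77) + (-99) + (-111) + (-108) + (-182) + (-144) + (-16) = -737
Signed area = Σ/2 = -368.5 (negative ⇒ clockwise traversal).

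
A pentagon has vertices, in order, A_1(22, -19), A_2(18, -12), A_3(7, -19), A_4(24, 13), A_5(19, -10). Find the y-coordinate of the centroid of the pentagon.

Apply the shoelace formula. First the cross-terms c_i = x_i·y_{i+1} − x_{i+1}·y_i:
  78, -258, 547, -487, -141  ⇒  2A = -261, A = -130.5.
Then Σ (y_i + y_{i+1})·c_i = 4926, so ȳ = 4926 / (6·(-130.5)) = -1642/261.

-1642/261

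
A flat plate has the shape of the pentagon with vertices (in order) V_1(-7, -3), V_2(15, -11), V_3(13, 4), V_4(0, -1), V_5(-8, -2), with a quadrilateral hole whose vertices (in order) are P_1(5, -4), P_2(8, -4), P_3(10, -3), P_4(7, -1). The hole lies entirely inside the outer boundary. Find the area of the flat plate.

149

Outer boundary:
V_1→V_2: (-7)(-11) − (15)(-3) = 122
V_2→V_3: (15)(4) − (13)(-11) = 203
V_3→V_4: (13)(-1) − (0)(4) = -13
V_4→V_5: (0)(-2) − (-8)(-1) = -8
V_5→V_1: (-8)(-3) − (-7)(-2) = 10
Σ = 314
Area = |Σ|/2 = 157.
Hole:
Apply the shoelace formula: 2A = Σ (x_i·y_{i+1} − x_{i+1}·y_i), indices taken mod 4.
Cross-terms: 12, 16, 11, -23  ⇒  Σ = 16
Area = |Σ|/2 = 8.
Net area = 157 − 8 = 149.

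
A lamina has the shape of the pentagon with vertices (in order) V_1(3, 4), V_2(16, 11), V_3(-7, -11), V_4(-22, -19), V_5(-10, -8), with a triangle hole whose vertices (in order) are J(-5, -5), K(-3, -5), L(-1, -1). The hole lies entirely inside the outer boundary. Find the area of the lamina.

130.5

Outer boundary:
Σ = (-31) + (-99) + (-109) + (-14) + (-16) = -269
Area = |Σ|/2 = 134.5.
Hole:
Apply Gauss's area formula: 2A = Σ (x_i·y_{i+1} − x_{i+1}·y_i), indices taken mod 3.
J→K: (-5)(-5) − (-3)(-5) = 10
K→L: (-3)(-1) − (-1)(-5) = -2
L→J: (-1)(-5) − (-5)(-1) = 0
Σ = 8
Area = |Σ|/2 = 4.
Net area = 134.5 − 4 = 130.5.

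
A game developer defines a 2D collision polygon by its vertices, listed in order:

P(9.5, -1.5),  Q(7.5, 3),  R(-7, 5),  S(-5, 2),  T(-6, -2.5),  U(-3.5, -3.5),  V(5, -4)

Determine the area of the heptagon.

104

Apply the surveyor's formula: 2A = Σ (x_i·y_{i+1} − x_{i+1}·y_i), indices taken mod 7.
P→Q: (9.5)(3) − (7.5)(-1.5) = 39.75
Q→R: (7.5)(5) − (-7)(3) = 58.5
R→S: (-7)(2) − (-5)(5) = 11
S→T: (-5)(-2.5) − (-6)(2) = 24.5
T→U: (-6)(-3.5) − (-3.5)(-2.5) = 12.25
U→V: (-3.5)(-4) − (5)(-3.5) = 31.5
V→P: (5)(-1.5) − (9.5)(-4) = 30.5
Σ = 208
Area = |Σ|/2 = 104.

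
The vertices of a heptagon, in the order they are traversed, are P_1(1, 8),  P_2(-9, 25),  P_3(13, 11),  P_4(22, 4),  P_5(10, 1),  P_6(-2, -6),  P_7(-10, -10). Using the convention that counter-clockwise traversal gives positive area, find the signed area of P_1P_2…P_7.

-351.5

P_1→P_2: (1)(25) − (-9)(8) = 97
P_2→P_3: (-9)(11) − (13)(25) = -424
P_3→P_4: (13)(4) − (22)(11) = -190
P_4→P_5: (22)(1) − (10)(4) = -18
P_5→P_6: (10)(-6) − (-2)(1) = -58
P_6→P_7: (-2)(-10) − (-10)(-6) = -40
P_7→P_1: (-10)(8) − (1)(-10) = -70
Σ = -703
Signed area = Σ/2 = -351.5 (negative ⇒ clockwise traversal).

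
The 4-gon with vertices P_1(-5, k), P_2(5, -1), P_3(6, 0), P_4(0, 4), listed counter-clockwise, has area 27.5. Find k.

0

The doubled signed area Σ (x_i y_{i+1} − x_{i+1} y_i) is linear in k.
With k=0 it equals 55; the coefficient of k is -5 (from the two edges through P_1).
So -5·k + 55 = 2·27.5 = 55 ⇒ k = 0.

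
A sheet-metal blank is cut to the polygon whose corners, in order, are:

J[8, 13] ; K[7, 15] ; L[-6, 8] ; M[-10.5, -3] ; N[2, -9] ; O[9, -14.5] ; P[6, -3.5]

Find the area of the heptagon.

295.5

Cross-terms: 29, 146, 102, 100.5, 52, 55.5, 106  ⇒  Σ = 591
Area = |Σ|/2 = 295.5.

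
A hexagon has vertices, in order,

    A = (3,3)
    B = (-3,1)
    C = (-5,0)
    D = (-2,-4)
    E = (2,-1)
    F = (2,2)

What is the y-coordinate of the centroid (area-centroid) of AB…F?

Apply the shoelace (surveyor's) formula. First the cross-terms c_i = x_i·y_{i+1} − x_{i+1}·y_i:
  12, 5, 20, 10, 6, 0  ⇒  2A = 53, A = 26.5.
Then Σ (y_i + y_{i+1})·c_i = -71, so ȳ = -71 / (6·26.5) = -71/159.

-71/159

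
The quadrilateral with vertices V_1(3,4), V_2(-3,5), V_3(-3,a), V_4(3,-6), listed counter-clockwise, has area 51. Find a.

-2

Write out the shoelace sum; only the two edges meeting at V_3 involve a:
2·Area = [((-3)·a − (-3)·5) + ((-3)·(-6) − 3·a)] + 57
       = -6·a + 90 = 102
⇒ a = -2.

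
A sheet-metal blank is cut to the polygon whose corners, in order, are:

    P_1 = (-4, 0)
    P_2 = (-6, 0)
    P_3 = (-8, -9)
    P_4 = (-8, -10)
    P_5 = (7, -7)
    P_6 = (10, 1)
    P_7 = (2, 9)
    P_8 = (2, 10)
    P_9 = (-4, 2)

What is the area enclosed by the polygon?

Apply Gauss's area formula: 2A = Σ (x_i·y_{i+1} − x_{i+1}·y_i), indices taken mod 9.
Cross-terms: 0, 54, 8, 126, 77, 88, 2, 44, 8  ⇒  Σ = 407
Area = |Σ|/2 = 203.5.

203.5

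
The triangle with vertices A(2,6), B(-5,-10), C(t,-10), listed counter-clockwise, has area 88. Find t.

Write out the shoelace sum; only the two edges meeting at C involve t:
2·Area = [((-5)·(-10) − t·(-10)) + (t·6 − 2·(-10))] + 10
       = 16·t + 80 = 176
⇒ t = 6.

6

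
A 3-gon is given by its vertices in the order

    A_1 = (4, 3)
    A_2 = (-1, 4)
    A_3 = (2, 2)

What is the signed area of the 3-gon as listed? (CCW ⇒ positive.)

3.5

Σ = (19) + (-10) + (-2) = 7
Signed area = Σ/2 = 3.5 (positive ⇒ counter-clockwise traversal).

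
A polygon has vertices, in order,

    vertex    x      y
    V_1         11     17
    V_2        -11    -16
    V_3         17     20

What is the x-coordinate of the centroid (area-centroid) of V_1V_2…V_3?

Apply the surveyor's formula. First the cross-terms c_i = x_i·y_{i+1} − x_{i+1}·y_i:
  11, 52, 69  ⇒  2A = 132, A = 66.
Then Σ (x_i + x_{i+1})·c_i = 2244, so x̄ = 2244 / (6·66) = 17/3.

17/3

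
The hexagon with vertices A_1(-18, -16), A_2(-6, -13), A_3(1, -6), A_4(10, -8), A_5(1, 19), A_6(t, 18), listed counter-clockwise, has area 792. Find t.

-23

Write out the shoelace sum; only the two edges meeting at A_6 involve t:
2·Area = [(1·18 − t·19) + (t·(-16) − (-18)·18)] + 437
       = -35·t + 779 = 1584
⇒ t = -23.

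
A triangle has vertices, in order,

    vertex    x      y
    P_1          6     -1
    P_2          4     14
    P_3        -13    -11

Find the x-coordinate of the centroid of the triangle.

-1

Apply the surveyor's formula. First the cross-terms c_i = x_i·y_{i+1} − x_{i+1}·y_i:
  88, 138, 79  ⇒  2A = 305, A = 152.5.
Then Σ (x_i + x_{i+1})·c_i = -915, so x̄ = -915 / (6·152.5) = -1.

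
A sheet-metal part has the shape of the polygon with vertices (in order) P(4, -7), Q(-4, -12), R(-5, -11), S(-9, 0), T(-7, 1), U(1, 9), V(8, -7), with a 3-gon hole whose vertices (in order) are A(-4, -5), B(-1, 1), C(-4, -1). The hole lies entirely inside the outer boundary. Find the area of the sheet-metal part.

179.5

Outer boundary:
Apply the shoelace formula: 2A = Σ (x_i·y_{i+1} − x_{i+1}·y_i), indices taken mod 7.
P→Q: (4)(-12) − (-4)(-7) = -76
Q→R: (-4)(-11) − (-5)(-12) = -16
R→S: (-5)(0) − (-9)(-11) = -99
S→T: (-9)(1) − (-7)(0) = -9
T→U: (-7)(9) − (1)(1) = -64
U→V: (1)(-7) − (8)(9) = -79
V→P: (8)(-7) − (4)(-7) = -28
Σ = -371
Area = |Σ|/2 = 185.5.
Hole:
A→B: (-4)(1) − (-1)(-5) = -9
B→C: (-1)(-1) − (-4)(1) = 5
C→A: (-4)(-5) − (-4)(-1) = 16
Σ = 12
Area = |Σ|/2 = 6.
Net area = 185.5 − 6 = 179.5.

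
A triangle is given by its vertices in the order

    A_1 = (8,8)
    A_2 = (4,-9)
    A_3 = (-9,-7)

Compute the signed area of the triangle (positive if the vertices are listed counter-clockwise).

Apply the shoelace (surveyor's) formula: 2A = Σ (x_i·y_{i+1} − x_{i+1}·y_i), indices taken mod 3.
A_1→A_2: (8)(-9) − (4)(8) = -104
A_2→A_3: (4)(-7) − (-9)(-9) = -109
A_3→A_1: (-9)(8) − (8)(-7) = -16
Σ = -229
Signed area = Σ/2 = -114.5 (negative ⇒ clockwise traversal).

-114.5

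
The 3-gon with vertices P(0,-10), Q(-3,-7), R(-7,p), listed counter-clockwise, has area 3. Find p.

-5

Write out the shoelace sum; only the two edges meeting at R involve p:
2·Area = [((-3)·p − (-7)·(-7)) + ((-7)·(-10) − 0·p)] + -30
       = -3·p + -9 = 6
⇒ p = -5.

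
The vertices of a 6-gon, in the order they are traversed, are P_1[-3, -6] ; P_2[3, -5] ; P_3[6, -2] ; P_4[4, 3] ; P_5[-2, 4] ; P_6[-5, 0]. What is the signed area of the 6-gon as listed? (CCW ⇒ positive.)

Apply the surveyor's formula: 2A = Σ (x_i·y_{i+1} − x_{i+1}·y_i), indices taken mod 6.
P_1→P_2: (-3)(-5) − (3)(-6) = 33
P_2→P_3: (3)(-2) − (6)(-5) = 24
P_3→P_4: (6)(3) − (4)(-2) = 26
P_4→P_5: (4)(4) − (-2)(3) = 22
P_5→P_6: (-2)(0) − (-5)(4) = 20
P_6→P_1: (-5)(-6) − (-3)(0) = 30
Σ = 155
Signed area = Σ/2 = 77.5 (positive ⇒ counter-clockwise traversal).

77.5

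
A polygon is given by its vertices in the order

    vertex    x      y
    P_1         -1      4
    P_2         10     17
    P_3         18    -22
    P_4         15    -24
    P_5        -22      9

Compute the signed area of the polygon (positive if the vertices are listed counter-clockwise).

Σ = (-57) + (-526) + (-102) + (-393) + (-79) = -1157
Signed area = Σ/2 = -578.5 (negative ⇒ clockwise traversal).

-578.5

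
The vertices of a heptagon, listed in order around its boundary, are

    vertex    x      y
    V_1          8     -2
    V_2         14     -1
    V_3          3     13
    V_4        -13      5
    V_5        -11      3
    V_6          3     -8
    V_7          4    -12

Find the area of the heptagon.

284

Apply the shoelace (surveyor's) formula: 2A = Σ (x_i·y_{i+1} − x_{i+1}·y_i), indices taken mod 7.
Cross-terms: 20, 185, 184, 16, 79, -4, 88  ⇒  Σ = 568
Area = |Σ|/2 = 284.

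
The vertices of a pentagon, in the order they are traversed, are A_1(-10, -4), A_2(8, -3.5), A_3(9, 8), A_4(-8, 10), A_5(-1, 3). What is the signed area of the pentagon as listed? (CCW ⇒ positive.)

Apply the surveyor's formula: 2A = Σ (x_i·y_{i+1} − x_{i+1}·y_i), indices taken mod 5.
A_1→A_2: (-10)(-3.5) − (8)(-4) = 67
A_2→A_3: (8)(8) − (9)(-3.5) = 95.5
A_3→A_4: (9)(10) − (-8)(8) = 154
A_4→A_5: (-8)(3) − (-1)(10) = -14
A_5→A_1: (-1)(-4) − (-10)(3) = 34
Σ = 336.5
Signed area = Σ/2 = 168.25 (positive ⇒ counter-clockwise traversal).

168.25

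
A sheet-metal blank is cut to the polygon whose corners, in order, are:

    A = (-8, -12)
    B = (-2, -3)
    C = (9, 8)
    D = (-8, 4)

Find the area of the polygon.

119.5

Σ = (0) + (11) + (100) + (128) = 239
Area = |Σ|/2 = 119.5.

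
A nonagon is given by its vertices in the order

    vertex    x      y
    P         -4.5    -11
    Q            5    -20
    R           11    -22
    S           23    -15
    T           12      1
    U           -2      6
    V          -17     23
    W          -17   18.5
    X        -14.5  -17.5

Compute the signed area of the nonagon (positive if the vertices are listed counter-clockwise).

826

Apply the surveyor's formula: 2A = Σ (x_i·y_{i+1} − x_{i+1}·y_i), indices taken mod 9.
P→Q: (-4.5)(-20) − (5)(-11) = 145
Q→R: (5)(-22) − (11)(-20) = 110
R→S: (11)(-15) − (23)(-22) = 341
S→T: (23)(1) − (12)(-15) = 203
T→U: (12)(6) − (-2)(1) = 74
U→V: (-2)(23) − (-17)(6) = 56
V→W: (-17)(18.5) − (-17)(23) = 76.5
W→X: (-17)(-17.5) − (-14.5)(18.5) = 565.75
X→P: (-14.5)(-11) − (-4.5)(-17.5) = 80.75
Σ = 1652
Signed area = Σ/2 = 826 (positive ⇒ counter-clockwise traversal).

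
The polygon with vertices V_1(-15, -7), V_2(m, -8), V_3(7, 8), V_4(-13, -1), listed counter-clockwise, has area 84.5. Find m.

-12

Write out the shoelace sum; only the two edges meeting at V_2 involve m:
2·Area = [((-15)·(-8) − m·(-7)) + (m·8 − 7·(-8))] + 173
       = 15·m + 349 = 169
⇒ m = -12.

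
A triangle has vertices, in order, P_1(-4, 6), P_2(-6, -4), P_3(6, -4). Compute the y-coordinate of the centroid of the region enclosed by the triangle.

Apply Gauss's area formula. First the cross-terms c_i = x_i·y_{i+1} − x_{i+1}·y_i:
  52, 48, 20  ⇒  2A = 120, A = 60.
Then Σ (y_i + y_{i+1})·c_i = -240, so ȳ = -240 / (6·60) = -2/3.

-2/3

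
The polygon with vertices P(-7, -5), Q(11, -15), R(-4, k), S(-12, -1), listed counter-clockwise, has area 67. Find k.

Write out the shoelace sum; only the two edges meeting at R involve k:
2·Area = [(11·k − (-4)·(-15)) + ((-4)·(-1) − (-12)·k)] + 213
       = 23·k + 157 = 134
⇒ k = -1.

-1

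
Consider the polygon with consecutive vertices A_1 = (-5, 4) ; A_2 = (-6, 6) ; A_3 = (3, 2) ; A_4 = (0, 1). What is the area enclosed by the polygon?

14

Apply the shoelace (surveyor's) formula: 2A = Σ (x_i·y_{i+1} − x_{i+1}·y_i), indices taken mod 4.
Cross-terms: -6, -30, 3, 5  ⇒  Σ = -28
Area = |Σ|/2 = 14.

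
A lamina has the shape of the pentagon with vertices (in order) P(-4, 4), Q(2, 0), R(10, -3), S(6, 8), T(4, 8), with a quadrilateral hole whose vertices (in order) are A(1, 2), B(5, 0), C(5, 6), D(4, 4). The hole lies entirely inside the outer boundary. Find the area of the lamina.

Outer boundary:
Apply the shoelace formula: 2A = Σ (x_i·y_{i+1} − x_{i+1}·y_i), indices taken mod 5.
Cross-terms: -8, -6, 98, 16, 48  ⇒  Σ = 148
Area = |Σ|/2 = 74.
Hole:
Apply Gauss's area formula: 2A = Σ (x_i·y_{i+1} − x_{i+1}·y_i), indices taken mod 4.
Σ = (-10) + (30) + (-4) + (4) = 20
Area = |Σ|/2 = 10.
Net area = 74 − 10 = 64.

64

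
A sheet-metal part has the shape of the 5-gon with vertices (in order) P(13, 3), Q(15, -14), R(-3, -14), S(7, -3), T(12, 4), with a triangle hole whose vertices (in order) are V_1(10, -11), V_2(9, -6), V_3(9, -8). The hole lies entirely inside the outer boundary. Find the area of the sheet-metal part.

161

Outer boundary:
Apply the shoelace formula: 2A = Σ (x_i·y_{i+1} − x_{i+1}·y_i), indices taken mod 5.
Cross-terms: -227, -252, 107, 64, -16  ⇒  Σ = -324
Area = |Σ|/2 = 162.
Hole:
V_1→V_2: (10)(-6) − (9)(-11) = 39
V_2→V_3: (9)(-8) − (9)(-6) = -18
V_3→V_1: (9)(-11) − (10)(-8) = -19
Σ = 2
Area = |Σ|/2 = 1.
Net area = 162 − 1 = 161.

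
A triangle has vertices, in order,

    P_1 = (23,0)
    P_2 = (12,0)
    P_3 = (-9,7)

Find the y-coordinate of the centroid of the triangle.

7/3

Apply Gauss's area formula. First the cross-terms c_i = x_i·y_{i+1} − x_{i+1}·y_i:
  0, 84, -161  ⇒  2A = -77, A = -38.5.
Then Σ (y_i + y_{i+1})·c_i = -539, so ȳ = -539 / (6·(-38.5)) = 7/3.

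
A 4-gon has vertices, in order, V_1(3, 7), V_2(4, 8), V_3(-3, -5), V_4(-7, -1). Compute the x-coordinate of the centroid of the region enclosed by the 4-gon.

-80/39

Apply the shoelace (surveyor's) formula. First the cross-terms c_i = x_i·y_{i+1} − x_{i+1}·y_i:
  -4, 4, -32, -46  ⇒  2A = -78, A = -39.
Then Σ (x_i + x_{i+1})·c_i = 480, so x̄ = 480 / (6·(-39)) = -80/39.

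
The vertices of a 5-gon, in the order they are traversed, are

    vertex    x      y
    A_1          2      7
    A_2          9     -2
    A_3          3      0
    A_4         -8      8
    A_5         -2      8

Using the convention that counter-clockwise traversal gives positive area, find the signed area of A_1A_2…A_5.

Apply the shoelace formula: 2A = Σ (x_i·y_{i+1} − x_{i+1}·y_i), indices taken mod 5.
Σ = (-67) + (6) + (24) + (-48) + (-30) = -115
Signed area = Σ/2 = -57.5 (negative ⇒ clockwise traversal).

-57.5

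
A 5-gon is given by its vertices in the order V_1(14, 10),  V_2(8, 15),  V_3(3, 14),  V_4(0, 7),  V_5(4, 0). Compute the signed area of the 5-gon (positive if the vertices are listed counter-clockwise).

Apply Gauss's area formula: 2A = Σ (x_i·y_{i+1} − x_{i+1}·y_i), indices taken mod 5.
V_1→V_2: (14)(15) − (8)(10) = 130
V_2→V_3: (8)(14) − (3)(15) = 67
V_3→V_4: (3)(7) − (0)(14) = 21
V_4→V_5: (0)(0) − (4)(7) = -28
V_5→V_1: (4)(10) − (14)(0) = 40
Σ = 230
Signed area = Σ/2 = 115 (positive ⇒ counter-clockwise traversal).

115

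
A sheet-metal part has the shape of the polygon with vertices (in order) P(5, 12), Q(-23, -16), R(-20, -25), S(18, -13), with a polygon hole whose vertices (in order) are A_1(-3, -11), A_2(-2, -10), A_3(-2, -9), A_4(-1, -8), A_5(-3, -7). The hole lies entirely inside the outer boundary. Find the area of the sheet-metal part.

717

Outer boundary:
Apply the surveyor's formula: 2A = Σ (x_i·y_{i+1} − x_{i+1}·y_i), indices taken mod 4.
Σ = (196) + (255) + (710) + (281) = 1442
Area = |Σ|/2 = 721.
Hole:
Σ = (8) + (-2) + (7) + (-17) + (12) = 8
Area = |Σ|/2 = 4.
Net area = 721 − 4 = 717.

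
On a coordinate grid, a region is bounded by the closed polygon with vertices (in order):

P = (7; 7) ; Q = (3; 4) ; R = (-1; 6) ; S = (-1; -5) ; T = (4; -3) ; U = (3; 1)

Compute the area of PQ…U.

45

Apply the shoelace formula: 2A = Σ (x_i·y_{i+1} − x_{i+1}·y_i), indices taken mod 6.
Cross-terms: 7, 22, 11, 23, 13, 14  ⇒  Σ = 90
Area = |Σ|/2 = 45.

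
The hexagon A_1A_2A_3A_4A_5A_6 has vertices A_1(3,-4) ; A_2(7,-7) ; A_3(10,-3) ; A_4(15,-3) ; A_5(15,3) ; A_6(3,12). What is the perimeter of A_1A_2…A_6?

52

|A_1A_2| = √((4)² + (-3)²) = √25 = 5
|A_2A_3| = √((3)² + (4)²) = √25 = 5
|A_3A_4| = √((5)² + (0)²) = √25 = 5
|A_4A_5| = √((0)² + (6)²) = √36 = 6
|A_5A_6| = √((-12)² + (9)²) = √225 = 15
|A_6A_1| = √((0)² + (-16)²) = √256 = 16
Perimeter = 5 + 5 + 5 + 6 + 15 + 16 = 52.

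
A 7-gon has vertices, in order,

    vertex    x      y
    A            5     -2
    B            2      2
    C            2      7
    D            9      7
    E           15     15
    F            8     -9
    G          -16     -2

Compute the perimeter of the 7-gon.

|AB| = √((-3)² + (4)²) = √25 = 5
|BC| = √((0)² + (5)²) = √25 = 5
|CD| = √((7)² + (0)²) = √49 = 7
|DE| = √((6)² + (8)²) = √100 = 10
|EF| = √((-7)² + (-24)²) = √625 = 25
|FG| = √((-24)² + (7)²) = √625 = 25
|GA| = √((21)² + (0)²) = √441 = 21
Perimeter = 5 + 5 + 7 + 10 + 25 + 25 + 21 = 98.

98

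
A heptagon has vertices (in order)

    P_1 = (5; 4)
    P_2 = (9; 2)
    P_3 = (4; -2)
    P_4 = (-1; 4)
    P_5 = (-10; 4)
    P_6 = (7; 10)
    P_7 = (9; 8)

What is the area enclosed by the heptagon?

84

Apply Gauss's area formula: 2A = Σ (x_i·y_{i+1} − x_{i+1}·y_i), indices taken mod 7.
Σ = (-26) + (-26) + (14) + (36) + (-128) + (-34) + (-4) = -168
Area = |Σ|/2 = 84.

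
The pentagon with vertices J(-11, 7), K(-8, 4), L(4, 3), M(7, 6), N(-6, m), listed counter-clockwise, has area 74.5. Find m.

The doubled signed area Σ (x_i y_{i+1} − x_{i+1} y_i) is linear in m.
With m=0 it equals -31; the coefficient of m is 18 (from the two edges through N).
So 18·m + -31 = 2·74.5 = 149 ⇒ m = 10.

10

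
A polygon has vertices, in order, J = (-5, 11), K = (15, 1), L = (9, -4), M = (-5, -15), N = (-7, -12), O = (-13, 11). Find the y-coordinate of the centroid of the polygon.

Apply the surveyor's formula. First the cross-terms c_i = x_i·y_{i+1} − x_{i+1}·y_i:
  -170, -69, -155, -45, -233, -88  ⇒  2A = -760, A = -380.
Then Σ (y_i + y_{i+1})·c_i = 624, so ȳ = 624 / (6·(-380)) = -26/95.

-26/95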